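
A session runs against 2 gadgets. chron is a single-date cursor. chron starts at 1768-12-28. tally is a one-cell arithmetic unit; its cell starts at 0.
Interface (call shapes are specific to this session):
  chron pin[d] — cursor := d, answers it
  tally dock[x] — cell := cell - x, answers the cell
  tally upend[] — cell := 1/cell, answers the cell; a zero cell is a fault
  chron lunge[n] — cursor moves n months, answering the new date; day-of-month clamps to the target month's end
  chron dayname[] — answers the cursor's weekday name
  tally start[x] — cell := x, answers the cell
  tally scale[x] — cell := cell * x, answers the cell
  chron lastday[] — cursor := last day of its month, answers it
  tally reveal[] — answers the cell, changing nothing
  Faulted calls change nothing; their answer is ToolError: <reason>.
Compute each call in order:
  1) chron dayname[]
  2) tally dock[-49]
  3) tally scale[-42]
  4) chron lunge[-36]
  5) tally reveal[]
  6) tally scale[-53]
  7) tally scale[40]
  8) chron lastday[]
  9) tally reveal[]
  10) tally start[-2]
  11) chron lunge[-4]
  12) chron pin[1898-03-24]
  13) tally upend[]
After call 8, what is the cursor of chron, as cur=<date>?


Do: chron dayname[]
See: Wednesday
Do: tally dock[x: -49]
See: 49
Do: tally scale[x: -42]
See: -2058
Do: chron lunge[n: -36]
See: 1765-12-28
Do: tally reveal[]
See: -2058
Do: tally scale[x: -53]
See: 109074
Do: tally scale[x: 40]
See: 4362960
Do: chron lastday[]
See: 1765-12-31
Do: tally reveal[]
See: 4362960
Do: tally start[x: -2]
See: -2
Do: chron lunge[n: -4]
See: 1765-08-31
Do: chron pin[d: 1898-03-24]
See: 1898-03-24
Do: tally upend[]
See: -1/2

Answer: cur=1765-12-31


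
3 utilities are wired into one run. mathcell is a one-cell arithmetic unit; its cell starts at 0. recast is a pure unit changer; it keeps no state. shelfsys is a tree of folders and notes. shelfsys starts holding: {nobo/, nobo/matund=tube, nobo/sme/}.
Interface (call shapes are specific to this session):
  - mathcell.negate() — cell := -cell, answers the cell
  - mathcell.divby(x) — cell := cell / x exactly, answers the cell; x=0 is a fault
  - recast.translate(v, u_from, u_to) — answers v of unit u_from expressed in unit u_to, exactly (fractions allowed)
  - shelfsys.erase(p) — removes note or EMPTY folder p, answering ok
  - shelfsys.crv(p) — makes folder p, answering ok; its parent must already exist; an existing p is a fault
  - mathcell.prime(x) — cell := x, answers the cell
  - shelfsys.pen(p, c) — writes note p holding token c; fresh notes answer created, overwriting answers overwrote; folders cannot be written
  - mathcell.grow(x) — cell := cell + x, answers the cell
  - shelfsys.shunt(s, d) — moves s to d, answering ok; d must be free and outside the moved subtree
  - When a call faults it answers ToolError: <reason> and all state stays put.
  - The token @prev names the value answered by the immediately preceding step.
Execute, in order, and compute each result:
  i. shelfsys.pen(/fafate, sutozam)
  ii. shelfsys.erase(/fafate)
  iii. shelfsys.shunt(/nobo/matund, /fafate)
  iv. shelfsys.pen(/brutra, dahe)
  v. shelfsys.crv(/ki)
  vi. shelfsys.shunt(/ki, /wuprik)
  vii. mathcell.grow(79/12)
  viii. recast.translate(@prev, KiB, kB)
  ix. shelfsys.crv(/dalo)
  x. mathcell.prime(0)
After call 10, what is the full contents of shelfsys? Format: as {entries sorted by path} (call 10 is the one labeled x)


Answer: {brutra=dahe, dalo/, fafate=tube, nobo/, nobo/sme/, wuprik/}

Derivation:
~$ shelfsys.pen p=/fafate c=sutozam
  created
~$ shelfsys.erase p=/fafate
  ok
~$ shelfsys.shunt s=/nobo/matund d=/fafate
  ok
~$ shelfsys.pen p=/brutra c=dahe
  created
~$ shelfsys.crv p=/ki
  ok
~$ shelfsys.shunt s=/ki d=/wuprik
  ok
~$ mathcell.grow x=79/12
  79/12
~$ recast.translate v=@prev u_from=KiB u_to=kB
  2528/375
~$ shelfsys.crv p=/dalo
  ok
~$ mathcell.prime x=0
  0


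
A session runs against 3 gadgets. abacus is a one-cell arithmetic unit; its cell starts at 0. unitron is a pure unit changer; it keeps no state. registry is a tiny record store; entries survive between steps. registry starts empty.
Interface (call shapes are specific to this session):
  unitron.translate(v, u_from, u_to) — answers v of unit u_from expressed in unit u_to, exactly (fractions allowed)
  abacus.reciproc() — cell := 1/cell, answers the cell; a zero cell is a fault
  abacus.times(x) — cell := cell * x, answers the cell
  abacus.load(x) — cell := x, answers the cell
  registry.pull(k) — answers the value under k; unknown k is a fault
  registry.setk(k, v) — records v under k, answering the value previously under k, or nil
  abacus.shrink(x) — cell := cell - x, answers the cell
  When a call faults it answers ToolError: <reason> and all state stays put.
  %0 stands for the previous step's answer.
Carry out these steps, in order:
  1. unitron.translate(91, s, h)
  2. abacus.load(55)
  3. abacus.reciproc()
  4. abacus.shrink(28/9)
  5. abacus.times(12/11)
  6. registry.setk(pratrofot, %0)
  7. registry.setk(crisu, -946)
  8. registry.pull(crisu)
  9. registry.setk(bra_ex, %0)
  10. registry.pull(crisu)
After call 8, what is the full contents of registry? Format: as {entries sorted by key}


% unitron.translate(v→91, u_from→s, u_to→h) == 91/3600
% abacus.load(x→55) == 55
% abacus.reciproc() == 1/55
% abacus.shrink(x→28/9) == -1531/495
% abacus.times(x→12/11) == -6124/1815
% registry.setk(k→pratrofot, v→%0) == nil
% registry.setk(k→crisu, v→-946) == nil
% registry.pull(k→crisu) == -946
% registry.setk(k→bra_ex, v→%0) == nil
% registry.pull(k→crisu) == -946

Answer: {crisu=-946, pratrofot=-6124/1815}


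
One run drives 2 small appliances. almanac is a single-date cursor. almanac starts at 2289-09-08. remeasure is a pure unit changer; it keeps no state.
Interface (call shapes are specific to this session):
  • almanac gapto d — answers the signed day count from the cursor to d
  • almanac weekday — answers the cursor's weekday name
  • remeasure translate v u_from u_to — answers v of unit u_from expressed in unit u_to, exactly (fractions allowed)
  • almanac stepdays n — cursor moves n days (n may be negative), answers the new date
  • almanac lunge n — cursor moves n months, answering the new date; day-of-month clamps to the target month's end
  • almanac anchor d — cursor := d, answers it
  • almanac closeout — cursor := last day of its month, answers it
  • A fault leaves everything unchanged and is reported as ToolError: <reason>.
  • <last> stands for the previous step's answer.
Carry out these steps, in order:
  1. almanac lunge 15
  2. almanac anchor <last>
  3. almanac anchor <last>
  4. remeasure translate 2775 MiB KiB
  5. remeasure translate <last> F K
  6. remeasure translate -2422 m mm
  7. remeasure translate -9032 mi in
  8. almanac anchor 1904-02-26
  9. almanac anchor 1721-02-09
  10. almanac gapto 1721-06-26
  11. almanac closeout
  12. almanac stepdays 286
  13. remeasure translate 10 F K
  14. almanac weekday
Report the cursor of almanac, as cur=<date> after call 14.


Answer: cur=1721-12-11

Derivation:
# 1. almanac lunge(n='15') : 2290-12-08
# 2. almanac anchor(d='<last>') : 2290-12-08
# 3. almanac anchor(d='<last>') : 2290-12-08
# 4. remeasure translate(v='2775', u_from='MiB', u_to='KiB') : 2841600
# 5. remeasure translate(v='<last>', u_from='F', u_to='K') : 284205967/180
# 6. remeasure translate(v='-2422', u_from='m', u_to='mm') : -2422000
# 7. remeasure translate(v='-9032', u_from='mi', u_to='in') : -572267520
# 8. almanac anchor(d='1904-02-26') : 1904-02-26
# 9. almanac anchor(d='1721-02-09') : 1721-02-09
# 10. almanac gapto(d='1721-06-26') : 137
# 11. almanac closeout() : 1721-02-28
# 12. almanac stepdays(n='286') : 1721-12-11
# 13. remeasure translate(v='10', u_from='F', u_to='K') : 46967/180
# 14. almanac weekday() : Thursday


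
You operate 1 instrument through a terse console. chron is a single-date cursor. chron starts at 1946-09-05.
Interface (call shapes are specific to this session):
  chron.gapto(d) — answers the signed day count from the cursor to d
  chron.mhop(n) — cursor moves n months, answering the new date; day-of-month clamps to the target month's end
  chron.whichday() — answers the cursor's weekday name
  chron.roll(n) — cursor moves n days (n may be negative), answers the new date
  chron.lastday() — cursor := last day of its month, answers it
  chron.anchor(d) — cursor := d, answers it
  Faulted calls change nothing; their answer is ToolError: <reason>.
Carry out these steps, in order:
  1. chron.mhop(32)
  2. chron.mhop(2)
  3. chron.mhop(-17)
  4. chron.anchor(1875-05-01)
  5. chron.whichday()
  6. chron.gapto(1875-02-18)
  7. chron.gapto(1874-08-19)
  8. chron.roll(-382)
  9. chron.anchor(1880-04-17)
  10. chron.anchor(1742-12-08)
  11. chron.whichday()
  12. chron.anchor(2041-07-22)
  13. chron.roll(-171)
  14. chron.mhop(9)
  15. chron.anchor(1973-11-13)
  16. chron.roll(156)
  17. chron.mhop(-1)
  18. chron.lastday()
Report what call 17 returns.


Answer: 1974-03-18

Derivation:
# 1. chron.mhop(n→32) : 1949-05-05
# 2. chron.mhop(n→2) : 1949-07-05
# 3. chron.mhop(n→-17) : 1948-02-05
# 4. chron.anchor(d→1875-05-01) : 1875-05-01
# 5. chron.whichday() : Saturday
# 6. chron.gapto(d→1875-02-18) : -72
# 7. chron.gapto(d→1874-08-19) : -255
# 8. chron.roll(n→-382) : 1874-04-14
# 9. chron.anchor(d→1880-04-17) : 1880-04-17
# 10. chron.anchor(d→1742-12-08) : 1742-12-08
# 11. chron.whichday() : Saturday
# 12. chron.anchor(d→2041-07-22) : 2041-07-22
# 13. chron.roll(n→-171) : 2041-02-01
# 14. chron.mhop(n→9) : 2041-11-01
# 15. chron.anchor(d→1973-11-13) : 1973-11-13
# 16. chron.roll(n→156) : 1974-04-18
# 17. chron.mhop(n→-1) : 1974-03-18
# 18. chron.lastday() : 1974-03-31


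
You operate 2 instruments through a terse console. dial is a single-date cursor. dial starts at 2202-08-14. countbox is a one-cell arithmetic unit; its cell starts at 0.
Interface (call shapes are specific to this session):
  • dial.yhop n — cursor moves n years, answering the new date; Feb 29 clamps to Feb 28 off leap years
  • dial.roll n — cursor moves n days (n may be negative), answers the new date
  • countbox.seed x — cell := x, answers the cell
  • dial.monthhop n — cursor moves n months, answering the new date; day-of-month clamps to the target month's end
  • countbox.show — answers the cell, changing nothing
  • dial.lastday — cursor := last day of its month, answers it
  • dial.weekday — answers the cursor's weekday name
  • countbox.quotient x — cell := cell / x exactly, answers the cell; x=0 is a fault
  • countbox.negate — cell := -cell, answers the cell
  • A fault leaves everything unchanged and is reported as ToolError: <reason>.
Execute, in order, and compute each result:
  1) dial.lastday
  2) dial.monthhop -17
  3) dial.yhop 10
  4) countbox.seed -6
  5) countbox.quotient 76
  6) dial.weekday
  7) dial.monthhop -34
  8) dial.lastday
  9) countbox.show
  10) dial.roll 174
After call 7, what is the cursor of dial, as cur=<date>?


$ dial.lastday
= 2202-08-31
$ dial.monthhop n→-17
= 2201-03-31
$ dial.yhop n→10
= 2211-03-31
$ countbox.seed x→-6
= -6
$ countbox.quotient x→76
= -3/38
$ dial.weekday
= Sunday
$ dial.monthhop n→-34
= 2208-05-31
$ dial.lastday
= 2208-05-31
$ countbox.show
= -3/38
$ dial.roll n→174
= 2208-11-21

Answer: cur=2208-05-31


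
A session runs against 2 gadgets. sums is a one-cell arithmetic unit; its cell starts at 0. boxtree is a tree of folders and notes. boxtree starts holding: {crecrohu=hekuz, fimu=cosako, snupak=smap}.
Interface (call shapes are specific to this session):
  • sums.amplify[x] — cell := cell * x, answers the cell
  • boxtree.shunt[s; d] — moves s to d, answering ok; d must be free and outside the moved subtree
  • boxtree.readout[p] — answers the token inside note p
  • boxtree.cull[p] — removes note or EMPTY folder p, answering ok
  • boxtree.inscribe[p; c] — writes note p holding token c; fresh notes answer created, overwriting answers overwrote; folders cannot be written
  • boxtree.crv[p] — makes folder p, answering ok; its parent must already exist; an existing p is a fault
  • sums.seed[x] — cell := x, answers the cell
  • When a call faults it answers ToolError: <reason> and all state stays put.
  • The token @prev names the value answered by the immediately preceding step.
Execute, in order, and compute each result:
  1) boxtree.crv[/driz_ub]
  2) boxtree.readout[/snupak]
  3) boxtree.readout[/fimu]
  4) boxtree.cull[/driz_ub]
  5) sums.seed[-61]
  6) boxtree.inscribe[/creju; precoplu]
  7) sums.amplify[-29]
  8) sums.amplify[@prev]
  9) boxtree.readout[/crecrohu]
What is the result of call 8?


Using boxtree.crv using p=/driz_ub, which returns ok.
I try boxtree.readout using p=/snupak, and get smap.
I invoke boxtree.readout using p=/fimu, — result: cosako.
Then boxtree.cull using p=/driz_ub: ok.
I invoke sums.seed using x=-61, yielding -61.
Now I run boxtree.inscribe using p=/creju, c=precoplu, and see created.
I run sums.amplify using x=-29: 1769.
I call sums.amplify using x=@prev, which returns 3129361.
Then boxtree.readout using p=/crecrohu: hekuz.

Answer: 3129361


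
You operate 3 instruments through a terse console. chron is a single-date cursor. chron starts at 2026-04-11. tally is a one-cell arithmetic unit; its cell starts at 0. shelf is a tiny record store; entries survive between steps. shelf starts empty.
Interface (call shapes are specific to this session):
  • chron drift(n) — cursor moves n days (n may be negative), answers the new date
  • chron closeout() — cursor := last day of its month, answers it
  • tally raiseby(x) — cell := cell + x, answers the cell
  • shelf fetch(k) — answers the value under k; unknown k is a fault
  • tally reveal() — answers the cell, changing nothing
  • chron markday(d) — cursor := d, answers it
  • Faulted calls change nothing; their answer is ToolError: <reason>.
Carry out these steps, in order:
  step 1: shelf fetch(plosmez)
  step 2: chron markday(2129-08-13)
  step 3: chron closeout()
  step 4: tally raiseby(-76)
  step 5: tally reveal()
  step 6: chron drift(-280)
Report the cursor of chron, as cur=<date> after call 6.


Answer: cur=2128-11-24

Derivation:
Step: shelf fetch[plosmez]
Result: ToolError: no such key plosmez
Step: chron markday[2129-08-13]
Result: 2129-08-13
Step: chron closeout[]
Result: 2129-08-31
Step: tally raiseby[-76]
Result: -76
Step: tally reveal[]
Result: -76
Step: chron drift[-280]
Result: 2128-11-24


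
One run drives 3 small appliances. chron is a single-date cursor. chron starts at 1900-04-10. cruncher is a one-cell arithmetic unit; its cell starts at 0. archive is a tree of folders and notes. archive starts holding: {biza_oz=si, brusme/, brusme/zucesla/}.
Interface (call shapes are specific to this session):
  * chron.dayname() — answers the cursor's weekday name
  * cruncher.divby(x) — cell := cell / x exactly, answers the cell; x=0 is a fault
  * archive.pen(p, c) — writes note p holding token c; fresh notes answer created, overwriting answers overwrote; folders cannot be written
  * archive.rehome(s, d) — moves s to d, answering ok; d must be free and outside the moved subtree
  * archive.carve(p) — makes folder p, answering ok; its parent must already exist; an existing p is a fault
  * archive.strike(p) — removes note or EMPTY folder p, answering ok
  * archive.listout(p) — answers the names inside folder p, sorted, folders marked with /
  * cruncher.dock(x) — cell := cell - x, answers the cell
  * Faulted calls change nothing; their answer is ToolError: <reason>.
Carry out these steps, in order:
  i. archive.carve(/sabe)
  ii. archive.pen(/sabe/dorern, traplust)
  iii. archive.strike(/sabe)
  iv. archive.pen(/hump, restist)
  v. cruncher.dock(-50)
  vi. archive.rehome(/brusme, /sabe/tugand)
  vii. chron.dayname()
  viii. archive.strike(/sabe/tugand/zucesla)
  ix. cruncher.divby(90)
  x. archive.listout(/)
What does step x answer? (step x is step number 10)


Answer: [biza_oz, hump, sabe/]

Derivation:
Invoking carve using p: /sabe, → ok.
I call pen using p: /sabe/dorern, c: traplust, yielding created.
I run strike using p: /sabe, and get ToolError: not empty.
I invoke pen using p: /hump, c: restist, and see created.
Now I run dock using x: -50, — result: 50.
I use rehome using s: /brusme, d: /sabe/tugand, and see ok.
Using dayname, → Tuesday.
I call strike using p: /sabe/tugand/zucesla: ok.
I invoke divby using x: 90, and see 5/9.
I run listout using p: /, and observe [biza_oz, hump, sabe/].


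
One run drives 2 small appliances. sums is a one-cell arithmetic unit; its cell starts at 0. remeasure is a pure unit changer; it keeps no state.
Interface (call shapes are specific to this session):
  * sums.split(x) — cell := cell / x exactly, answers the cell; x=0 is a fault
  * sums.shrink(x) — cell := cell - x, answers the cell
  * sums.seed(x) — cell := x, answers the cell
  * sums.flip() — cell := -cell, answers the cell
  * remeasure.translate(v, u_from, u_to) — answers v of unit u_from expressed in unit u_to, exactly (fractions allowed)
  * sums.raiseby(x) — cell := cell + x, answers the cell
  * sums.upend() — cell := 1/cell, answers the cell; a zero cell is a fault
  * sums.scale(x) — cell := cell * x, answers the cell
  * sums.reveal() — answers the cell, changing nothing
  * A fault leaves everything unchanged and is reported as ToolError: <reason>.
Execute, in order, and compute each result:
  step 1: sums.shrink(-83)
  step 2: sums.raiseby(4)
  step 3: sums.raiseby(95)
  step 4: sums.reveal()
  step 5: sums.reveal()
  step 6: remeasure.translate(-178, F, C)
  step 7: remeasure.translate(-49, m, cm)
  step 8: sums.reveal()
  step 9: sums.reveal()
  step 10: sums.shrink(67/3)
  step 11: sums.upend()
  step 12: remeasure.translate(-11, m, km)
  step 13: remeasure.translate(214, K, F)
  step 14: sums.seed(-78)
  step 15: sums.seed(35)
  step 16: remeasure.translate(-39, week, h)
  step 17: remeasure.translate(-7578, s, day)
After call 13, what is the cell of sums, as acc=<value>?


Invoking shrink on x=-83, and observe 83.
Now I run raiseby on x=4, — result: 87.
I try raiseby on x=95, — result: 182.
I run reveal(), — result: 182.
Using reveal(), and get 182.
Now I run translate on v=-178, u_from=F, u_to=C: -350/3.
I use translate on v=-49, u_from=m, u_to=cm, giving -4900.
I try reveal, and get 182.
Calling reveal(), — result: 182.
I invoke shrink on x=67/3, giving 479/3.
I invoke upend(), and observe 3/479.
Now I run translate on v=-11, u_from=m, u_to=km: -11/1000.
Invoking translate on v=214, u_from=K, u_to=F, which returns -7447/100.
Now I run seed on x=-78, and observe -78.
Next I call seed on x=35, → 35.
Calling translate on v=-39, u_from=week, u_to=h: -6552.
I invoke translate on v=-7578, u_from=s, u_to=day, which returns -421/4800.

Answer: acc=3/479


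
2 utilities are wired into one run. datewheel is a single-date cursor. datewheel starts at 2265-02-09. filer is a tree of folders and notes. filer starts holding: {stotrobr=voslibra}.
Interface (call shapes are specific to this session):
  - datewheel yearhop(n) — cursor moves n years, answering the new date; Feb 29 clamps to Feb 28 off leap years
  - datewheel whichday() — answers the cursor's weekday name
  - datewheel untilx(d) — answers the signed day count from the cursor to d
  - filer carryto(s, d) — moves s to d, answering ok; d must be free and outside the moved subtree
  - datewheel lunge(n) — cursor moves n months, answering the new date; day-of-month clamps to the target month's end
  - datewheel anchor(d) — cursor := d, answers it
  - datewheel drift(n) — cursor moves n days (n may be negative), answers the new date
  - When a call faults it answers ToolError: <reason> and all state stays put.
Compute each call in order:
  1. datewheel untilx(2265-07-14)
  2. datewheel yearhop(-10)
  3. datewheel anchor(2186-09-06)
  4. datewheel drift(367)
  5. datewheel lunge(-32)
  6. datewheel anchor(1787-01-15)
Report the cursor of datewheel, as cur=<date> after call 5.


> datewheel untilx 2265-07-14
:: 155
> datewheel yearhop -10
:: 2255-02-09
> datewheel anchor 2186-09-06
:: 2186-09-06
> datewheel drift 367
:: 2187-09-08
> datewheel lunge -32
:: 2185-01-08
> datewheel anchor 1787-01-15
:: 1787-01-15

Answer: cur=2185-01-08


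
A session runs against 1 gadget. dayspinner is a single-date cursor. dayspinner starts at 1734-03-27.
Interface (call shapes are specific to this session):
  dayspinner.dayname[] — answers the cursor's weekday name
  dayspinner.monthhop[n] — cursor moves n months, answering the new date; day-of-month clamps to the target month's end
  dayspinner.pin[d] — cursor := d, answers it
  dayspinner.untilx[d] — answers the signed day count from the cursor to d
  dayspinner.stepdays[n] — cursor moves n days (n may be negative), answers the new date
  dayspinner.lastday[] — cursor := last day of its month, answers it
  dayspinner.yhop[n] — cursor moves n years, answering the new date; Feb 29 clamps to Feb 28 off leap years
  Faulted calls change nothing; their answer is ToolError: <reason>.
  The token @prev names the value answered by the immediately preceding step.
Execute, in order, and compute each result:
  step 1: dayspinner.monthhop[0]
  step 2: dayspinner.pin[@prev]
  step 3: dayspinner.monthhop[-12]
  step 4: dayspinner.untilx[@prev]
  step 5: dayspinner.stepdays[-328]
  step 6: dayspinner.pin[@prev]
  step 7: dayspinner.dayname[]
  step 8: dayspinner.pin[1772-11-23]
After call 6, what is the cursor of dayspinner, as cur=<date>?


% monthhop n=0
= 1734-03-27
% pin d=@prev
= 1734-03-27
% monthhop n=-12
= 1733-03-27
% untilx d=@prev
= 0
% stepdays n=-328
= 1732-05-03
% pin d=@prev
= 1732-05-03
% dayname
= Saturday
% pin d=1772-11-23
= 1772-11-23

Answer: cur=1732-05-03


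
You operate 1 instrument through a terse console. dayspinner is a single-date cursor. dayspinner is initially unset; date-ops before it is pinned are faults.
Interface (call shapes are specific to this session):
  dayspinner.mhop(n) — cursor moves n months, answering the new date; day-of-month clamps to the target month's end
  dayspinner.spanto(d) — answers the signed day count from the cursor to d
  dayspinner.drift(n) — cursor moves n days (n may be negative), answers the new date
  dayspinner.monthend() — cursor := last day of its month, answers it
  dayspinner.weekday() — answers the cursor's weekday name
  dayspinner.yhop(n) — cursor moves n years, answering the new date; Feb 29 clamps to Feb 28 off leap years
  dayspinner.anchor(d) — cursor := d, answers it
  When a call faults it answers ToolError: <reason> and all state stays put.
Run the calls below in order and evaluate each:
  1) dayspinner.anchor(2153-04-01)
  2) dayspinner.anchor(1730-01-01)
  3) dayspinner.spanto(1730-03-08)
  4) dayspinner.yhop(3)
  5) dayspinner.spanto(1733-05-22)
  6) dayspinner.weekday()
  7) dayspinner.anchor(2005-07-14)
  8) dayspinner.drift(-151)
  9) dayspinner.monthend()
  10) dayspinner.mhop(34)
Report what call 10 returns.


Answer: 2007-12-28

Derivation:
~$ anchor d: 2153-04-01
[out] 2153-04-01
~$ anchor d: 1730-01-01
[out] 1730-01-01
~$ spanto d: 1730-03-08
[out] 66
~$ yhop n: 3
[out] 1733-01-01
~$ spanto d: 1733-05-22
[out] 141
~$ weekday
[out] Thursday
~$ anchor d: 2005-07-14
[out] 2005-07-14
~$ drift n: -151
[out] 2005-02-13
~$ monthend
[out] 2005-02-28
~$ mhop n: 34
[out] 2007-12-28


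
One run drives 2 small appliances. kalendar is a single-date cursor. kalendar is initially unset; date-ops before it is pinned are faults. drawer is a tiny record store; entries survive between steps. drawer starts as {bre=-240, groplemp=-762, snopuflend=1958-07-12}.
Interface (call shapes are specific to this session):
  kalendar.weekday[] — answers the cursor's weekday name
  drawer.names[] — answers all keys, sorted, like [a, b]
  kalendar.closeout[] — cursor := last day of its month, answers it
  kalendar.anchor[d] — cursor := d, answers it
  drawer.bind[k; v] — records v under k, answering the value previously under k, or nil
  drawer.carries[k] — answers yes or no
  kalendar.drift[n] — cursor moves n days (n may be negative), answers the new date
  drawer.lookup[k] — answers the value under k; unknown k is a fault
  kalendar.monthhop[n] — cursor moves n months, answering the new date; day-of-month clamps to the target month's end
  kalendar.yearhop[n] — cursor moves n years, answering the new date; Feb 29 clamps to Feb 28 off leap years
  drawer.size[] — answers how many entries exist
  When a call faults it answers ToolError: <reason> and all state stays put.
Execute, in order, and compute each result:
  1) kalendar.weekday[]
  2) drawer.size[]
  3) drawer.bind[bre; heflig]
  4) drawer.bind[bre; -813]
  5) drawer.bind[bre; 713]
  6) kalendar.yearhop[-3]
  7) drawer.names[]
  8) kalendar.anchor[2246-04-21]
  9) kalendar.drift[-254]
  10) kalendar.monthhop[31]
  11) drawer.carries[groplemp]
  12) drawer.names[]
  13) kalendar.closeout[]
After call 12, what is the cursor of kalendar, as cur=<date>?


$ kalendar.weekday
:: ToolError: no date set
$ drawer.size
:: 3
$ drawer.bind k=bre v=heflig
:: -240
$ drawer.bind k=bre v=-813
:: heflig
$ drawer.bind k=bre v=713
:: -813
$ kalendar.yearhop n=-3
:: ToolError: no date set
$ drawer.names
:: [bre, groplemp, snopuflend]
$ kalendar.anchor d=2246-04-21
:: 2246-04-21
$ kalendar.drift n=-254
:: 2245-08-10
$ kalendar.monthhop n=31
:: 2248-03-10
$ drawer.carries k=groplemp
:: yes
$ drawer.names
:: [bre, groplemp, snopuflend]
$ kalendar.closeout
:: 2248-03-31

Answer: cur=2248-03-10


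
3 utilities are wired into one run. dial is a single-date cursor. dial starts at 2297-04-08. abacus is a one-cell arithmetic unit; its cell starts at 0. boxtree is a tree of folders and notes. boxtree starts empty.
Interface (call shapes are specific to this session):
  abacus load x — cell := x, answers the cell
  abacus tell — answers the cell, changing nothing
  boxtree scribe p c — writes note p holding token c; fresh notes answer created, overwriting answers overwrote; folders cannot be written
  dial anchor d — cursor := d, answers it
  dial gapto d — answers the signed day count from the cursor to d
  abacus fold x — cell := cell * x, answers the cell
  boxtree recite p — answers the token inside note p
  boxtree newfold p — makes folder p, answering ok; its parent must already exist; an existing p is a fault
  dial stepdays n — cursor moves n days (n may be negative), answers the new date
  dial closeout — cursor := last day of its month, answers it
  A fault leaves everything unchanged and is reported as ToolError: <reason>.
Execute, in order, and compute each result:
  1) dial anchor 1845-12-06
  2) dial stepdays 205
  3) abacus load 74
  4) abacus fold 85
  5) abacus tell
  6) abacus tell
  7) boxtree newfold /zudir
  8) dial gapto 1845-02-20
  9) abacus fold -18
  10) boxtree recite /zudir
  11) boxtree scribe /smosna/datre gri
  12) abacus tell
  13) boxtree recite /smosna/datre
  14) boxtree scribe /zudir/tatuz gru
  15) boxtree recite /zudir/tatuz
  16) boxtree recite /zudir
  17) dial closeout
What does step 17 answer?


Answer: 1846-06-30

Derivation:
Using dial anchor passing d→1845-12-06, and observe 1845-12-06.
Invoking dial stepdays passing n→205, and see 1846-06-29.
Calling abacus load passing x→74, and observe 74.
I invoke abacus fold passing x→85, — result: 6290.
I run abacus tell(), and observe 6290.
I call abacus tell, giving 6290.
Using boxtree newfold passing p→/zudir, and get ok.
Now I run dial gapto passing d→1845-02-20, and observe -494.
Now I run abacus fold passing x→-18, and see -113220.
Next I call boxtree recite passing p→/zudir: ToolError: is a directory.
I try boxtree scribe passing p→/smosna/datre, c→gri, yielding ToolError: no parent.
Invoking abacus tell(), → -113220.
Next I call boxtree recite passing p→/smosna/datre, → ToolError: not found.
Now I run boxtree scribe passing p→/zudir/tatuz, c→gru, yielding created.
I run boxtree recite passing p→/zudir/tatuz, yielding gru.
Now I run boxtree recite passing p→/zudir, giving ToolError: is a directory.
Next I call dial closeout: 1846-06-30.


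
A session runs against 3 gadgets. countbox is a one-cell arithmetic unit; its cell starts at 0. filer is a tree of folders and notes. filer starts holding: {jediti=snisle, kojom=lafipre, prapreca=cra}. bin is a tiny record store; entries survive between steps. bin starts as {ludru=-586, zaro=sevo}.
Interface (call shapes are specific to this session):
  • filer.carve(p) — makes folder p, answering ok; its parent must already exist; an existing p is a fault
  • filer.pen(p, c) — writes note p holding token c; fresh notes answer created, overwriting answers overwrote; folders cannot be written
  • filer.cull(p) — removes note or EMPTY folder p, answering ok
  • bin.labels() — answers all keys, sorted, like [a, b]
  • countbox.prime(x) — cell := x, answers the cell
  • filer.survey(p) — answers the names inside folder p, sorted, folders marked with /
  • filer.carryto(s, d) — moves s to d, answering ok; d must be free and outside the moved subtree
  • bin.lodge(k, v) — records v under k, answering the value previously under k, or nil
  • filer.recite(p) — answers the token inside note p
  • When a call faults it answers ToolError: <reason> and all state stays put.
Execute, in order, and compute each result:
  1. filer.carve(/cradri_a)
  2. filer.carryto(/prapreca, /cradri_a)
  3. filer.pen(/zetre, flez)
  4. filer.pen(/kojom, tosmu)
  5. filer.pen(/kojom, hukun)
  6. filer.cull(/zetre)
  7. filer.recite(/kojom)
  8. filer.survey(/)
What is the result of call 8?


> filer.carve /cradri_a
[out] ok
> filer.carryto /prapreca /cradri_a
[out] ToolError: exists
> filer.pen /zetre flez
[out] created
> filer.pen /kojom tosmu
[out] overwrote
> filer.pen /kojom hukun
[out] overwrote
> filer.cull /zetre
[out] ok
> filer.recite /kojom
[out] hukun
> filer.survey /
[out] [cradri_a/, jediti, kojom, prapreca]

Answer: [cradri_a/, jediti, kojom, prapreca]


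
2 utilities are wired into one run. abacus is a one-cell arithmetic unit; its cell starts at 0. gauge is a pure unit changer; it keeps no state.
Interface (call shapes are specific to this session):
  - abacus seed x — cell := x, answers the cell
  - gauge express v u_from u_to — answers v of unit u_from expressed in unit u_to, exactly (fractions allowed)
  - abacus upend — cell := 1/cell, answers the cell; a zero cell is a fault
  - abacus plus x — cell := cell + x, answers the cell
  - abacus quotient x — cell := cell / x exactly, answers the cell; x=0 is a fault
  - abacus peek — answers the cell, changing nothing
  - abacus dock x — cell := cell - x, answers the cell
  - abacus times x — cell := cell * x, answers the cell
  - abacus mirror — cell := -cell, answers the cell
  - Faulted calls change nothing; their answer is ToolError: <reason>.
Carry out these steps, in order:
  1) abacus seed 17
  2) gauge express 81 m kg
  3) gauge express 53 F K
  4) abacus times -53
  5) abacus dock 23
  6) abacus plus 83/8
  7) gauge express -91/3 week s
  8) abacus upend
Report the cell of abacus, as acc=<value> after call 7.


Answer: acc=-7309/8

Derivation:
# abacus seed(17) == 17
# gauge express(81, m, kg) == ToolError: incompatible units
# gauge express(53, F, K) == 17089/60
# abacus times(-53) == -901
# abacus dock(23) == -924
# abacus plus(83/8) == -7309/8
# gauge express(-91/3, week, s) == -18345600
# abacus upend() == -8/7309


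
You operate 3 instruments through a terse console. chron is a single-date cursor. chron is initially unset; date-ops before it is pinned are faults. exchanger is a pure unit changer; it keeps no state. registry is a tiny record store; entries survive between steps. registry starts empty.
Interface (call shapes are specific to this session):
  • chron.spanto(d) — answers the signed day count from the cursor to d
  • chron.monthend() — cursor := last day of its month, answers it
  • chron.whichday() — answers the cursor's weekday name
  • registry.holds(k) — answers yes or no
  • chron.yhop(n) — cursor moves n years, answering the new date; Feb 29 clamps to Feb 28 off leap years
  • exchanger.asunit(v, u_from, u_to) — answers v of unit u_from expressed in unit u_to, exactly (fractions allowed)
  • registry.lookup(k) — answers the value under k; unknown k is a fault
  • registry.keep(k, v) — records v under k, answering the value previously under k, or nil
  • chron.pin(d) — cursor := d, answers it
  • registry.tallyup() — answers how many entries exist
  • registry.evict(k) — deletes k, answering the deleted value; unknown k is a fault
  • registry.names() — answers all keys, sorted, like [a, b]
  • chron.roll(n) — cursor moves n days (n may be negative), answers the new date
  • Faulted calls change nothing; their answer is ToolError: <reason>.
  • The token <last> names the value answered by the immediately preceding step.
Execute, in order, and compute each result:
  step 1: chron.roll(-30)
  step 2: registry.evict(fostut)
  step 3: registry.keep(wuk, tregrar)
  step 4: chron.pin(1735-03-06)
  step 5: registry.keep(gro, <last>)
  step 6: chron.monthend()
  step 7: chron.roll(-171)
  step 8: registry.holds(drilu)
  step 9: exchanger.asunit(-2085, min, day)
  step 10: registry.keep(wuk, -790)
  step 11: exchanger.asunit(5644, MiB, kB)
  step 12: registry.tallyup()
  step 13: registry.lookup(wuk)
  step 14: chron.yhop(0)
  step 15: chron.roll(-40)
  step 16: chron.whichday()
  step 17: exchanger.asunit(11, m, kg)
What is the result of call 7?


Step: chron.roll[n='-30']
Result: ToolError: no date set
Step: registry.evict[k='fostut']
Result: ToolError: no such key fostut
Step: registry.keep[k='wuk'; v='tregrar']
Result: nil
Step: chron.pin[d='1735-03-06']
Result: 1735-03-06
Step: registry.keep[k='gro'; v='<last>']
Result: nil
Step: chron.monthend[]
Result: 1735-03-31
Step: chron.roll[n='-171']
Result: 1734-10-11
Step: registry.holds[k='drilu']
Result: no
Step: exchanger.asunit[v='-2085'; u_from='min'; u_to='day']
Result: -139/96
Step: registry.keep[k='wuk'; v='-790']
Result: tregrar
Step: exchanger.asunit[v='5644'; u_from='MiB'; u_to='kB']
Result: 739770368/125
Step: registry.tallyup[]
Result: 2
Step: registry.lookup[k='wuk']
Result: -790
Step: chron.yhop[n='0']
Result: 1734-10-11
Step: chron.roll[n='-40']
Result: 1734-09-01
Step: chron.whichday[]
Result: Wednesday
Step: exchanger.asunit[v='11'; u_from='m'; u_to='kg']
Result: ToolError: incompatible units

Answer: 1734-10-11


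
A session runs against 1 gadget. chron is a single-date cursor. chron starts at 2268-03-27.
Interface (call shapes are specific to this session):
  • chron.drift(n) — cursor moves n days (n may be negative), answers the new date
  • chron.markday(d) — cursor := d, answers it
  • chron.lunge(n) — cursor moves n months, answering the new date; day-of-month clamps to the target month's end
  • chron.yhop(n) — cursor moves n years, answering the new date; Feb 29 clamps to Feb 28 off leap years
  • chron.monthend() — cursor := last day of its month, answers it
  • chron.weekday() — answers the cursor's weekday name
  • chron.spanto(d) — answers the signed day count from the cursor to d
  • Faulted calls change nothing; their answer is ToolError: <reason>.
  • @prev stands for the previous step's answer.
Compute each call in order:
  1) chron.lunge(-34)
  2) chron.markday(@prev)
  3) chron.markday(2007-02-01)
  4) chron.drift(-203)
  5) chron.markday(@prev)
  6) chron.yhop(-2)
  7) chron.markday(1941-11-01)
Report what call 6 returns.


·→ chron.lunge(n=-34)
·← 2265-05-27
·→ chron.markday(d=@prev)
·← 2265-05-27
·→ chron.markday(d=2007-02-01)
·← 2007-02-01
·→ chron.drift(n=-203)
·← 2006-07-13
·→ chron.markday(d=@prev)
·← 2006-07-13
·→ chron.yhop(n=-2)
·← 2004-07-13
·→ chron.markday(d=1941-11-01)
·← 1941-11-01

Answer: 2004-07-13


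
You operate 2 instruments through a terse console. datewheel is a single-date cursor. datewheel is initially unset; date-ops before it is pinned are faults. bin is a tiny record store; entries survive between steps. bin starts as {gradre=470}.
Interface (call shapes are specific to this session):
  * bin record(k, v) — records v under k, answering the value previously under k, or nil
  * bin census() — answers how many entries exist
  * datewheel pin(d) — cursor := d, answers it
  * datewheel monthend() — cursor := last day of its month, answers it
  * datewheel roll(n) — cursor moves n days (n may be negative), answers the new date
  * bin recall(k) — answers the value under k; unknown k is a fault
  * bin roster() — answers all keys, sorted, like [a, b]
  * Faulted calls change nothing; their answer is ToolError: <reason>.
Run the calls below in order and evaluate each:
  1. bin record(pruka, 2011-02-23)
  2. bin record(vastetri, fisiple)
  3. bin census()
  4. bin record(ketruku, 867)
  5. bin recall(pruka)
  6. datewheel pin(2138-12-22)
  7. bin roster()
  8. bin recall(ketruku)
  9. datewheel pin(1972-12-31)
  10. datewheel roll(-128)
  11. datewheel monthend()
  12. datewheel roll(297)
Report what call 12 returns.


Answer: 1973-06-24

Derivation:
Next I call bin record with k='pruka', v='2011-02-23', and observe nil.
Using bin record with k='vastetri', v='fisiple', and get nil.
I invoke bin census, which returns 3.
I invoke bin record with k='ketruku', v='867', and get nil.
Calling bin recall with k='pruka', and see 2011-02-23.
Next I call datewheel pin with d='2138-12-22', and see 2138-12-22.
Using bin roster(), giving [gradre, ketruku, pruka, vastetri].
Then bin recall with k='ketruku', and observe 867.
Using datewheel pin with d='1972-12-31', which returns 1972-12-31.
Now I run datewheel roll with n='-128', which returns 1972-08-25.
I run datewheel monthend, which returns 1972-08-31.
I call datewheel roll with n='297', which returns 1973-06-24.


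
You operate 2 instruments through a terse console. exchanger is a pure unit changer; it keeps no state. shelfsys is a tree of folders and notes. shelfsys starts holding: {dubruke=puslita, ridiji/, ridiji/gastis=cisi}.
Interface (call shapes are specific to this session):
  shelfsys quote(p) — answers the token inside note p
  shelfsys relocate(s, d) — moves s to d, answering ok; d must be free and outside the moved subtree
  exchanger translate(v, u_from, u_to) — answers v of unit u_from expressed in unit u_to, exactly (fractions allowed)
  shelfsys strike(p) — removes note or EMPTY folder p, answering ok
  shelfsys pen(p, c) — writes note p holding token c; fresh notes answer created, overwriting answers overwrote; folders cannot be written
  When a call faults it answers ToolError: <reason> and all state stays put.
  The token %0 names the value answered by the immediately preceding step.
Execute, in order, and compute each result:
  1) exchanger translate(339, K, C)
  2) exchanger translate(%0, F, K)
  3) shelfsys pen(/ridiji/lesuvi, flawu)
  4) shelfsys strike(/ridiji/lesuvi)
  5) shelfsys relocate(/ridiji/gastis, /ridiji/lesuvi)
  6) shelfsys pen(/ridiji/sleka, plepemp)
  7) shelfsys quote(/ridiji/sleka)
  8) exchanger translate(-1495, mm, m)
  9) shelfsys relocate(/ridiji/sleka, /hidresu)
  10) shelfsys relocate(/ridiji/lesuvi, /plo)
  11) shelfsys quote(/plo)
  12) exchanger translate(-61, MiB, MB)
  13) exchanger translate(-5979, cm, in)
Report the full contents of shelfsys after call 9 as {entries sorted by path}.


I run exchanger translate on v=339, u_from=K, u_to=C, and get 1317/20.
I invoke exchanger translate on v=%0, u_from=F, u_to=K, — result: 13138/45.
I invoke shelfsys pen on p=/ridiji/lesuvi, c=flawu, → created.
Calling shelfsys strike on p=/ridiji/lesuvi, → ok.
I invoke shelfsys relocate on s=/ridiji/gastis, d=/ridiji/lesuvi, yielding ok.
Invoking shelfsys pen on p=/ridiji/sleka, c=plepemp, giving created.
I run shelfsys quote on p=/ridiji/sleka, and get plepemp.
Then exchanger translate on v=-1495, u_from=mm, u_to=m, and observe -299/200.
I try shelfsys relocate on s=/ridiji/sleka, d=/hidresu, and get ok.
Calling shelfsys relocate on s=/ridiji/lesuvi, d=/plo, which returns ok.
Calling shelfsys quote on p=/plo, giving cisi.
Then exchanger translate on v=-61, u_from=MiB, u_to=MB, which returns -999424/15625.
Then exchanger translate on v=-5979, u_from=cm, u_to=in, giving -298950/127.

Answer: {dubruke=puslita, hidresu=plepemp, ridiji/, ridiji/lesuvi=cisi}
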